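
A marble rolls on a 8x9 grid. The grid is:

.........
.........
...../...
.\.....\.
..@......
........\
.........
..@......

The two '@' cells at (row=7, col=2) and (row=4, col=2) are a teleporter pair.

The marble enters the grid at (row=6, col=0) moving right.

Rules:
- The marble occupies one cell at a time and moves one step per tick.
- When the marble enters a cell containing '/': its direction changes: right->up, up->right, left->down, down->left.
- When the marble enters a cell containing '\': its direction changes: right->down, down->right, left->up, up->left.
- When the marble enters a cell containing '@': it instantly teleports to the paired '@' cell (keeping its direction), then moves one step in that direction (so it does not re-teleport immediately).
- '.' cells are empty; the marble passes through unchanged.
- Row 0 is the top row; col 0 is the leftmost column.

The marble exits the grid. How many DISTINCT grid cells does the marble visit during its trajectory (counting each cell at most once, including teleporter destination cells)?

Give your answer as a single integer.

Step 1: enter (6,0), '.' pass, move right to (6,1)
Step 2: enter (6,1), '.' pass, move right to (6,2)
Step 3: enter (6,2), '.' pass, move right to (6,3)
Step 4: enter (6,3), '.' pass, move right to (6,4)
Step 5: enter (6,4), '.' pass, move right to (6,5)
Step 6: enter (6,5), '.' pass, move right to (6,6)
Step 7: enter (6,6), '.' pass, move right to (6,7)
Step 8: enter (6,7), '.' pass, move right to (6,8)
Step 9: enter (6,8), '.' pass, move right to (6,9)
Step 10: at (6,9) — EXIT via right edge, pos 6
Distinct cells visited: 9 (path length 9)

Answer: 9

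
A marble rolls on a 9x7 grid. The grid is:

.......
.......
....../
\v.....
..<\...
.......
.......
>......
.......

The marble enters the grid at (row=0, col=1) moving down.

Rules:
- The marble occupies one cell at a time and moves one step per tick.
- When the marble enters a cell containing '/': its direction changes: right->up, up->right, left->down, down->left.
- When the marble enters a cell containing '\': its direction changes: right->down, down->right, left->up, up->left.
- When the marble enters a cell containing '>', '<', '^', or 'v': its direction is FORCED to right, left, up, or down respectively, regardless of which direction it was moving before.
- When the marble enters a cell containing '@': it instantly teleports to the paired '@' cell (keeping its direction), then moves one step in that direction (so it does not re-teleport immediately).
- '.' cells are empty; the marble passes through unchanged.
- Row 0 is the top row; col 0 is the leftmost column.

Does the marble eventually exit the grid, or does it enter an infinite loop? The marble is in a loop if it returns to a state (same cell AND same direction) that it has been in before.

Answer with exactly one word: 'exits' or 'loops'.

Answer: exits

Derivation:
Step 1: enter (0,1), '.' pass, move down to (1,1)
Step 2: enter (1,1), '.' pass, move down to (2,1)
Step 3: enter (2,1), '.' pass, move down to (3,1)
Step 4: enter (3,1), 'v' forces down->down, move down to (4,1)
Step 5: enter (4,1), '.' pass, move down to (5,1)
Step 6: enter (5,1), '.' pass, move down to (6,1)
Step 7: enter (6,1), '.' pass, move down to (7,1)
Step 8: enter (7,1), '.' pass, move down to (8,1)
Step 9: enter (8,1), '.' pass, move down to (9,1)
Step 10: at (9,1) — EXIT via bottom edge, pos 1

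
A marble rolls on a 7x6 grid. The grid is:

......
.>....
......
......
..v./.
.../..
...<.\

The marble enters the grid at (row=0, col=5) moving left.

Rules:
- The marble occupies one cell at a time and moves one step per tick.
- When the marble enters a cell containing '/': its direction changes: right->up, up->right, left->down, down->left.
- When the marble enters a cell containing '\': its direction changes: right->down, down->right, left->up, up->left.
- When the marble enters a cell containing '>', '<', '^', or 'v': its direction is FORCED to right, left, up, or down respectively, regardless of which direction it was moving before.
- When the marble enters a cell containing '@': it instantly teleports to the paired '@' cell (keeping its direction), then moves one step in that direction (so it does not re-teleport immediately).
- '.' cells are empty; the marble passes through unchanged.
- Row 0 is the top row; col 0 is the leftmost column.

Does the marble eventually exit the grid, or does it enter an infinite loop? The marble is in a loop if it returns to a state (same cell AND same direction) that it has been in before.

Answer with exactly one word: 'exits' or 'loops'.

Answer: exits

Derivation:
Step 1: enter (0,5), '.' pass, move left to (0,4)
Step 2: enter (0,4), '.' pass, move left to (0,3)
Step 3: enter (0,3), '.' pass, move left to (0,2)
Step 4: enter (0,2), '.' pass, move left to (0,1)
Step 5: enter (0,1), '.' pass, move left to (0,0)
Step 6: enter (0,0), '.' pass, move left to (0,-1)
Step 7: at (0,-1) — EXIT via left edge, pos 0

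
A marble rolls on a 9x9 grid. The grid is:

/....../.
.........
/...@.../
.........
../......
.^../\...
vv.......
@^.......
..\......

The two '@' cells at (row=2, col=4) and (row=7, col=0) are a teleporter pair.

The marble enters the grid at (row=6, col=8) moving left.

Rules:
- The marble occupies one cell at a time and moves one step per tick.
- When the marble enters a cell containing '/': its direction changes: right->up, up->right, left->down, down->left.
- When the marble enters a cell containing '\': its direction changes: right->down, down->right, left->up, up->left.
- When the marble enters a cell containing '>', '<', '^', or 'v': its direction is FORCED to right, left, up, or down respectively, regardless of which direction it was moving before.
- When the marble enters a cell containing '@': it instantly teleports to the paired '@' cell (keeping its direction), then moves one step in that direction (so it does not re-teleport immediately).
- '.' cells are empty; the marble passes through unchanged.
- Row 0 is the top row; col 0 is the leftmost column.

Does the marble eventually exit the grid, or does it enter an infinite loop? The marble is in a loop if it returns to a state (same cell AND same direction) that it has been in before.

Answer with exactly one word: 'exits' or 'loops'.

Step 1: enter (6,8), '.' pass, move left to (6,7)
Step 2: enter (6,7), '.' pass, move left to (6,6)
Step 3: enter (6,6), '.' pass, move left to (6,5)
Step 4: enter (6,5), '.' pass, move left to (6,4)
Step 5: enter (6,4), '.' pass, move left to (6,3)
Step 6: enter (6,3), '.' pass, move left to (6,2)
Step 7: enter (6,2), '.' pass, move left to (6,1)
Step 8: enter (6,1), 'v' forces left->down, move down to (7,1)
Step 9: enter (7,1), '^' forces down->up, move up to (6,1)
Step 10: enter (6,1), 'v' forces up->down, move down to (7,1)
Step 11: at (7,1) dir=down — LOOP DETECTED (seen before)

Answer: loops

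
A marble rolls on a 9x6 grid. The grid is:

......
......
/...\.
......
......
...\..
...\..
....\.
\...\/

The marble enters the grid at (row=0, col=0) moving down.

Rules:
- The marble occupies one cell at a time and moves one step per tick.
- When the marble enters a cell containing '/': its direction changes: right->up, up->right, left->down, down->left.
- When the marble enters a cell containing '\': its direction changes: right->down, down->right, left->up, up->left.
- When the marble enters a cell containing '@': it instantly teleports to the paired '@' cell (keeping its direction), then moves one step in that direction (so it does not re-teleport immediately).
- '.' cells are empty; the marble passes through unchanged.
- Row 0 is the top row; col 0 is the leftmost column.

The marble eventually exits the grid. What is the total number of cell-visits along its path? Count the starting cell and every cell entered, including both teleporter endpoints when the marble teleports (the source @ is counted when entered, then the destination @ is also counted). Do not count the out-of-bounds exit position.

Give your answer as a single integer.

Answer: 3

Derivation:
Step 1: enter (0,0), '.' pass, move down to (1,0)
Step 2: enter (1,0), '.' pass, move down to (2,0)
Step 3: enter (2,0), '/' deflects down->left, move left to (2,-1)
Step 4: at (2,-1) — EXIT via left edge, pos 2
Path length (cell visits): 3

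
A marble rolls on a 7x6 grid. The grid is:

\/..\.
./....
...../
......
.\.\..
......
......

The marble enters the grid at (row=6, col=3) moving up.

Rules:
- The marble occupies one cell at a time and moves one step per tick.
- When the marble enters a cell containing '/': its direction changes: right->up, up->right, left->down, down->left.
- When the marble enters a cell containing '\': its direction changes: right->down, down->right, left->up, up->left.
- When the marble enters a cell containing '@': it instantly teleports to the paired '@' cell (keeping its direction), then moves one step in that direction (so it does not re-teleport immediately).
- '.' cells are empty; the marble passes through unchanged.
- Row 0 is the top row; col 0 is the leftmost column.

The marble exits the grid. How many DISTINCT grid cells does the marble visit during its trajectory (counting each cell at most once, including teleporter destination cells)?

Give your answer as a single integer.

Step 1: enter (6,3), '.' pass, move up to (5,3)
Step 2: enter (5,3), '.' pass, move up to (4,3)
Step 3: enter (4,3), '\' deflects up->left, move left to (4,2)
Step 4: enter (4,2), '.' pass, move left to (4,1)
Step 5: enter (4,1), '\' deflects left->up, move up to (3,1)
Step 6: enter (3,1), '.' pass, move up to (2,1)
Step 7: enter (2,1), '.' pass, move up to (1,1)
Step 8: enter (1,1), '/' deflects up->right, move right to (1,2)
Step 9: enter (1,2), '.' pass, move right to (1,3)
Step 10: enter (1,3), '.' pass, move right to (1,4)
Step 11: enter (1,4), '.' pass, move right to (1,5)
Step 12: enter (1,5), '.' pass, move right to (1,6)
Step 13: at (1,6) — EXIT via right edge, pos 1
Distinct cells visited: 12 (path length 12)

Answer: 12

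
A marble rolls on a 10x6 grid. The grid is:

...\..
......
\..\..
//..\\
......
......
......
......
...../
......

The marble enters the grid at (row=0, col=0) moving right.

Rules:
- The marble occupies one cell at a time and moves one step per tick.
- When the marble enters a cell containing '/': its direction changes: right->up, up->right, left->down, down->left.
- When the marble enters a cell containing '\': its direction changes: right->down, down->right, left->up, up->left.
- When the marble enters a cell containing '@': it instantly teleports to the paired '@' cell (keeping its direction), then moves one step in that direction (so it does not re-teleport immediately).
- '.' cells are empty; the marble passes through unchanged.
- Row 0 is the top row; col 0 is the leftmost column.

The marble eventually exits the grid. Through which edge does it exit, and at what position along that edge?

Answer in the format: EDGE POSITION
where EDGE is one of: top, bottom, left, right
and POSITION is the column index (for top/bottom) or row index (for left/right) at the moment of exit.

Answer: right 2

Derivation:
Step 1: enter (0,0), '.' pass, move right to (0,1)
Step 2: enter (0,1), '.' pass, move right to (0,2)
Step 3: enter (0,2), '.' pass, move right to (0,3)
Step 4: enter (0,3), '\' deflects right->down, move down to (1,3)
Step 5: enter (1,3), '.' pass, move down to (2,3)
Step 6: enter (2,3), '\' deflects down->right, move right to (2,4)
Step 7: enter (2,4), '.' pass, move right to (2,5)
Step 8: enter (2,5), '.' pass, move right to (2,6)
Step 9: at (2,6) — EXIT via right edge, pos 2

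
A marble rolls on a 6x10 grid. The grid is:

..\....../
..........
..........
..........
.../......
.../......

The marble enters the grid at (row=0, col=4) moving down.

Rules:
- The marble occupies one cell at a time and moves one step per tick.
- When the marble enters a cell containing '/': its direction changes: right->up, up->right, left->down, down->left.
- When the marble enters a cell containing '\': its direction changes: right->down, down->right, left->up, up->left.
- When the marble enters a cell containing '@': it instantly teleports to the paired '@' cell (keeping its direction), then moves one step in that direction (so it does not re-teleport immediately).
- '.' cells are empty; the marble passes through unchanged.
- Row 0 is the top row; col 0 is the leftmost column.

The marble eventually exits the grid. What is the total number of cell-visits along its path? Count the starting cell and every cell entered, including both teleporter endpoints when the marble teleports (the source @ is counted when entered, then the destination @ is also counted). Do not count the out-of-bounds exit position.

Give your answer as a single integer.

Step 1: enter (0,4), '.' pass, move down to (1,4)
Step 2: enter (1,4), '.' pass, move down to (2,4)
Step 3: enter (2,4), '.' pass, move down to (3,4)
Step 4: enter (3,4), '.' pass, move down to (4,4)
Step 5: enter (4,4), '.' pass, move down to (5,4)
Step 6: enter (5,4), '.' pass, move down to (6,4)
Step 7: at (6,4) — EXIT via bottom edge, pos 4
Path length (cell visits): 6

Answer: 6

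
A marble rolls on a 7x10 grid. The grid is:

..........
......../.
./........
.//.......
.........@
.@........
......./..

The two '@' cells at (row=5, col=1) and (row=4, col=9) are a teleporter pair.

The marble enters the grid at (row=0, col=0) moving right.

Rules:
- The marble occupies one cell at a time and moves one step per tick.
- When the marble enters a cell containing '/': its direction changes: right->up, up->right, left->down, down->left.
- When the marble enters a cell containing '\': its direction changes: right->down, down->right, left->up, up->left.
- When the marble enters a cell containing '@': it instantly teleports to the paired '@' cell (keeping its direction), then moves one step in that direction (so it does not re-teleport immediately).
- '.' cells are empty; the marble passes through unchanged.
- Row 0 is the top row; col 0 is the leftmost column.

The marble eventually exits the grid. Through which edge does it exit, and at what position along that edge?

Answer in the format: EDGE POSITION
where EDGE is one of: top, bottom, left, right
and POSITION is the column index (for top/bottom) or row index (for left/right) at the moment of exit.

Answer: right 0

Derivation:
Step 1: enter (0,0), '.' pass, move right to (0,1)
Step 2: enter (0,1), '.' pass, move right to (0,2)
Step 3: enter (0,2), '.' pass, move right to (0,3)
Step 4: enter (0,3), '.' pass, move right to (0,4)
Step 5: enter (0,4), '.' pass, move right to (0,5)
Step 6: enter (0,5), '.' pass, move right to (0,6)
Step 7: enter (0,6), '.' pass, move right to (0,7)
Step 8: enter (0,7), '.' pass, move right to (0,8)
Step 9: enter (0,8), '.' pass, move right to (0,9)
Step 10: enter (0,9), '.' pass, move right to (0,10)
Step 11: at (0,10) — EXIT via right edge, pos 0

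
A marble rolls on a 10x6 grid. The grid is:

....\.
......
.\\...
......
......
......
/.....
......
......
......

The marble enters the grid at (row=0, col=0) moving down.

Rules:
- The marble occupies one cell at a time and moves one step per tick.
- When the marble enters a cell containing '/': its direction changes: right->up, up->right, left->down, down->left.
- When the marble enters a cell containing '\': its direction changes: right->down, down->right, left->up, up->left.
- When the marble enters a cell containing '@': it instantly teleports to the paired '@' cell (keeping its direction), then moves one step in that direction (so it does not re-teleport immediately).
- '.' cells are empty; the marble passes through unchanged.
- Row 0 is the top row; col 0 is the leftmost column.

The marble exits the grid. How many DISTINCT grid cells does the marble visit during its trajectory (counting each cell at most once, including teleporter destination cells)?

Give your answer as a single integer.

Step 1: enter (0,0), '.' pass, move down to (1,0)
Step 2: enter (1,0), '.' pass, move down to (2,0)
Step 3: enter (2,0), '.' pass, move down to (3,0)
Step 4: enter (3,0), '.' pass, move down to (4,0)
Step 5: enter (4,0), '.' pass, move down to (5,0)
Step 6: enter (5,0), '.' pass, move down to (6,0)
Step 7: enter (6,0), '/' deflects down->left, move left to (6,-1)
Step 8: at (6,-1) — EXIT via left edge, pos 6
Distinct cells visited: 7 (path length 7)

Answer: 7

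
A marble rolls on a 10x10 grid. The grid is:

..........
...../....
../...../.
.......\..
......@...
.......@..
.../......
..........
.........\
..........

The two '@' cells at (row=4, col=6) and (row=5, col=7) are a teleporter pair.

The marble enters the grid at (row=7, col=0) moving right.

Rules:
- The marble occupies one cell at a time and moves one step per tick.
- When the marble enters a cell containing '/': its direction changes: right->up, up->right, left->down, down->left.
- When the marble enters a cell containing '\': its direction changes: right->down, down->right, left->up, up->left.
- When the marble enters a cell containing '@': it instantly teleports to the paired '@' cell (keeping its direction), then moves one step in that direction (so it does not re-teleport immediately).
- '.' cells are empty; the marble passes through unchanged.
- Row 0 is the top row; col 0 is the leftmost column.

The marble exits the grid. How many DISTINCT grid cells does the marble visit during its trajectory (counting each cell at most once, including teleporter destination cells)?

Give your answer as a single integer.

Answer: 10

Derivation:
Step 1: enter (7,0), '.' pass, move right to (7,1)
Step 2: enter (7,1), '.' pass, move right to (7,2)
Step 3: enter (7,2), '.' pass, move right to (7,3)
Step 4: enter (7,3), '.' pass, move right to (7,4)
Step 5: enter (7,4), '.' pass, move right to (7,5)
Step 6: enter (7,5), '.' pass, move right to (7,6)
Step 7: enter (7,6), '.' pass, move right to (7,7)
Step 8: enter (7,7), '.' pass, move right to (7,8)
Step 9: enter (7,8), '.' pass, move right to (7,9)
Step 10: enter (7,9), '.' pass, move right to (7,10)
Step 11: at (7,10) — EXIT via right edge, pos 7
Distinct cells visited: 10 (path length 10)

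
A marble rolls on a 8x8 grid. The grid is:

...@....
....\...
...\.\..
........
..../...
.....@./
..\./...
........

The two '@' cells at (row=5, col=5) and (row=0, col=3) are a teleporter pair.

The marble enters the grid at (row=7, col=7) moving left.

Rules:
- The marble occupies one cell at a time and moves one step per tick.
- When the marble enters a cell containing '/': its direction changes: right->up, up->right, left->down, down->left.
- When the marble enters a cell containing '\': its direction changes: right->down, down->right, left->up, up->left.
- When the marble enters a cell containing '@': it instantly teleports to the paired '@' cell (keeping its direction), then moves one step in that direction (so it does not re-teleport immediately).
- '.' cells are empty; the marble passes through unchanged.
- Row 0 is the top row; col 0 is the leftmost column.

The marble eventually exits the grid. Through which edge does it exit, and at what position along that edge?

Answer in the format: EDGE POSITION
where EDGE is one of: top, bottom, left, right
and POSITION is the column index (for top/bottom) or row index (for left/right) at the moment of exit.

Answer: left 7

Derivation:
Step 1: enter (7,7), '.' pass, move left to (7,6)
Step 2: enter (7,6), '.' pass, move left to (7,5)
Step 3: enter (7,5), '.' pass, move left to (7,4)
Step 4: enter (7,4), '.' pass, move left to (7,3)
Step 5: enter (7,3), '.' pass, move left to (7,2)
Step 6: enter (7,2), '.' pass, move left to (7,1)
Step 7: enter (7,1), '.' pass, move left to (7,0)
Step 8: enter (7,0), '.' pass, move left to (7,-1)
Step 9: at (7,-1) — EXIT via left edge, pos 7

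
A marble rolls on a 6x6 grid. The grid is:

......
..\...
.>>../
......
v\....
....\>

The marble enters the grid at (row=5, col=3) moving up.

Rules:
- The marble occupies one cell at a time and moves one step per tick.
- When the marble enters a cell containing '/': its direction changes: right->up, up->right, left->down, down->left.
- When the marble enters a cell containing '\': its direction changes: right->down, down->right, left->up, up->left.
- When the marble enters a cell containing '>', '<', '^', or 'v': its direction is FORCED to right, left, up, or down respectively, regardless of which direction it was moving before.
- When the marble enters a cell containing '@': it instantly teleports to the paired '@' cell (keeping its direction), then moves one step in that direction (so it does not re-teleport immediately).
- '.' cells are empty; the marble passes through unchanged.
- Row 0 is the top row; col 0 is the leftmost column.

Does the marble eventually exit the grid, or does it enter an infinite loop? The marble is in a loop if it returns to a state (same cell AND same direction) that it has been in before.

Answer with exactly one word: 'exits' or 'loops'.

Step 1: enter (5,3), '.' pass, move up to (4,3)
Step 2: enter (4,3), '.' pass, move up to (3,3)
Step 3: enter (3,3), '.' pass, move up to (2,3)
Step 4: enter (2,3), '.' pass, move up to (1,3)
Step 5: enter (1,3), '.' pass, move up to (0,3)
Step 6: enter (0,3), '.' pass, move up to (-1,3)
Step 7: at (-1,3) — EXIT via top edge, pos 3

Answer: exits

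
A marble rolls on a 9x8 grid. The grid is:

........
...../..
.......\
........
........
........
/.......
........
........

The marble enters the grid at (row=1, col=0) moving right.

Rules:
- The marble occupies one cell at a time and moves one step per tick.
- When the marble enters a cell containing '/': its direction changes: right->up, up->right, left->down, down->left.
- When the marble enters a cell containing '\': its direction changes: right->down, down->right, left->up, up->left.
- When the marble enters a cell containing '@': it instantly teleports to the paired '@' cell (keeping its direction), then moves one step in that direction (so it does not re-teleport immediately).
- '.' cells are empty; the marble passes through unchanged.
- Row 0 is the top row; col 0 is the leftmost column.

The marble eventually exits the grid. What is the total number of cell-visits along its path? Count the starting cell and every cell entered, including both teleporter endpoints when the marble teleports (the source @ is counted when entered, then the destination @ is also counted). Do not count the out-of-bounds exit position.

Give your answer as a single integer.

Answer: 7

Derivation:
Step 1: enter (1,0), '.' pass, move right to (1,1)
Step 2: enter (1,1), '.' pass, move right to (1,2)
Step 3: enter (1,2), '.' pass, move right to (1,3)
Step 4: enter (1,3), '.' pass, move right to (1,4)
Step 5: enter (1,4), '.' pass, move right to (1,5)
Step 6: enter (1,5), '/' deflects right->up, move up to (0,5)
Step 7: enter (0,5), '.' pass, move up to (-1,5)
Step 8: at (-1,5) — EXIT via top edge, pos 5
Path length (cell visits): 7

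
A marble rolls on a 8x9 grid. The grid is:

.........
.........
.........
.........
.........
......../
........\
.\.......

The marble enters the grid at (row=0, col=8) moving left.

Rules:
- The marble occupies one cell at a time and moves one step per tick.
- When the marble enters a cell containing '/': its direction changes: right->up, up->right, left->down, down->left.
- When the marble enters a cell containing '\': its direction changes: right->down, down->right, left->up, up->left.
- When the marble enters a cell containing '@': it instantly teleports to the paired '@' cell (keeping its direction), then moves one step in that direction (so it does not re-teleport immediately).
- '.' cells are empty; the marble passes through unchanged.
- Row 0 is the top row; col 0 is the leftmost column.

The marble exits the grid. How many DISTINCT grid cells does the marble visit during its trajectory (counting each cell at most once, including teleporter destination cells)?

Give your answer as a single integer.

Step 1: enter (0,8), '.' pass, move left to (0,7)
Step 2: enter (0,7), '.' pass, move left to (0,6)
Step 3: enter (0,6), '.' pass, move left to (0,5)
Step 4: enter (0,5), '.' pass, move left to (0,4)
Step 5: enter (0,4), '.' pass, move left to (0,3)
Step 6: enter (0,3), '.' pass, move left to (0,2)
Step 7: enter (0,2), '.' pass, move left to (0,1)
Step 8: enter (0,1), '.' pass, move left to (0,0)
Step 9: enter (0,0), '.' pass, move left to (0,-1)
Step 10: at (0,-1) — EXIT via left edge, pos 0
Distinct cells visited: 9 (path length 9)

Answer: 9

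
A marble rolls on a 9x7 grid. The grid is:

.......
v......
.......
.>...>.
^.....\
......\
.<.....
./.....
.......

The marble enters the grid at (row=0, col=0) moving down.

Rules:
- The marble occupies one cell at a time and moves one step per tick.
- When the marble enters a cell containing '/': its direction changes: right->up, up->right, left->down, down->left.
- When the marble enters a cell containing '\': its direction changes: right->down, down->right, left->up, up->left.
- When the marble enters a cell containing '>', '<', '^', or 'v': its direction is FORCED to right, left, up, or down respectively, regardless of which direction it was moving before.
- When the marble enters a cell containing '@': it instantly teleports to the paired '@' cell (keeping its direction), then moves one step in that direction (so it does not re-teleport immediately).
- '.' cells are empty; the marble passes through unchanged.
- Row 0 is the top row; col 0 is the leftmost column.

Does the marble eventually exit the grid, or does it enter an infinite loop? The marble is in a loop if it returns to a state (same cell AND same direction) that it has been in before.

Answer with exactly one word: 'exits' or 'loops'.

Answer: loops

Derivation:
Step 1: enter (0,0), '.' pass, move down to (1,0)
Step 2: enter (1,0), 'v' forces down->down, move down to (2,0)
Step 3: enter (2,0), '.' pass, move down to (3,0)
Step 4: enter (3,0), '.' pass, move down to (4,0)
Step 5: enter (4,0), '^' forces down->up, move up to (3,0)
Step 6: enter (3,0), '.' pass, move up to (2,0)
Step 7: enter (2,0), '.' pass, move up to (1,0)
Step 8: enter (1,0), 'v' forces up->down, move down to (2,0)
Step 9: at (2,0) dir=down — LOOP DETECTED (seen before)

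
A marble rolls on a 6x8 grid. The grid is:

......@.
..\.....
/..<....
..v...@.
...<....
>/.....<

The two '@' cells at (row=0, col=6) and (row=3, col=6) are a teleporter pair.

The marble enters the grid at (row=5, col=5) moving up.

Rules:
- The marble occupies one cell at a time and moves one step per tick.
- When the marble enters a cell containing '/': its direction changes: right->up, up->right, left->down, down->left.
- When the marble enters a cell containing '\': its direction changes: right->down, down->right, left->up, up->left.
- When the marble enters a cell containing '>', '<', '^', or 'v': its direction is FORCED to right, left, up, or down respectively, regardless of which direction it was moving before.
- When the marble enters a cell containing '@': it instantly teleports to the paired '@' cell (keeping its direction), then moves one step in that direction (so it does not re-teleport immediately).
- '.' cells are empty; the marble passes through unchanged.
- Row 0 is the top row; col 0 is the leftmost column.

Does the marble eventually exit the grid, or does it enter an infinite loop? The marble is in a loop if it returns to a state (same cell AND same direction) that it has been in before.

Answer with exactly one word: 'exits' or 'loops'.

Step 1: enter (5,5), '.' pass, move up to (4,5)
Step 2: enter (4,5), '.' pass, move up to (3,5)
Step 3: enter (3,5), '.' pass, move up to (2,5)
Step 4: enter (2,5), '.' pass, move up to (1,5)
Step 5: enter (1,5), '.' pass, move up to (0,5)
Step 6: enter (0,5), '.' pass, move up to (-1,5)
Step 7: at (-1,5) — EXIT via top edge, pos 5

Answer: exits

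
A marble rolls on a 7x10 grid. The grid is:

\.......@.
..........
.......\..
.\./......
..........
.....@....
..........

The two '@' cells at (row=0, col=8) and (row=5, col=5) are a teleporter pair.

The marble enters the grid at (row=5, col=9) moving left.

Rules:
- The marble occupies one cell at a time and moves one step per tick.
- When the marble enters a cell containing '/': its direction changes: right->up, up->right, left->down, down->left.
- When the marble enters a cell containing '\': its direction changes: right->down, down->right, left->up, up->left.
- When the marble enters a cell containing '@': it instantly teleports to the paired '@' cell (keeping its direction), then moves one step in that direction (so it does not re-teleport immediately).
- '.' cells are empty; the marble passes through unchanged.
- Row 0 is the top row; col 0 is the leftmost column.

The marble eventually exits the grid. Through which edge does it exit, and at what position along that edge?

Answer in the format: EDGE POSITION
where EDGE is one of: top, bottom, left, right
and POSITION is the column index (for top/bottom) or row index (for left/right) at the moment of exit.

Step 1: enter (5,9), '.' pass, move left to (5,8)
Step 2: enter (5,8), '.' pass, move left to (5,7)
Step 3: enter (5,7), '.' pass, move left to (5,6)
Step 4: enter (5,6), '.' pass, move left to (5,5)
Step 5: enter (5,5), '@' teleport (5,5)->(0,8), also enter (0,8), move left to (0,7)
Step 6: enter (0,7), '.' pass, move left to (0,6)
Step 7: enter (0,6), '.' pass, move left to (0,5)
Step 8: enter (0,5), '.' pass, move left to (0,4)
Step 9: enter (0,4), '.' pass, move left to (0,3)
Step 10: enter (0,3), '.' pass, move left to (0,2)
Step 11: enter (0,2), '.' pass, move left to (0,1)
Step 12: enter (0,1), '.' pass, move left to (0,0)
Step 13: enter (0,0), '\' deflects left->up, move up to (-1,0)
Step 14: at (-1,0) — EXIT via top edge, pos 0

Answer: top 0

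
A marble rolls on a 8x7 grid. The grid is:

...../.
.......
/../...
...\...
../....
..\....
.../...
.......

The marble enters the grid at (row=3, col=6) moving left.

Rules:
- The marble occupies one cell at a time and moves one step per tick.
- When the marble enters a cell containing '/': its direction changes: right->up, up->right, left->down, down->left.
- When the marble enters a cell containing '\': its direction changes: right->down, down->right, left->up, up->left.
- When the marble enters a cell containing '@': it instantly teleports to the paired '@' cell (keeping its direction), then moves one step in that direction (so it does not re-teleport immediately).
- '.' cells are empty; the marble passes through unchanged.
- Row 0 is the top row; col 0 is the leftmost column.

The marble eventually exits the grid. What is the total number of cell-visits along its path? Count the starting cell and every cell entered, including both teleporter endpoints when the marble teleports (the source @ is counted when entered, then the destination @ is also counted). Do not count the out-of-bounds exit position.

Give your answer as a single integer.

Answer: 8

Derivation:
Step 1: enter (3,6), '.' pass, move left to (3,5)
Step 2: enter (3,5), '.' pass, move left to (3,4)
Step 3: enter (3,4), '.' pass, move left to (3,3)
Step 4: enter (3,3), '\' deflects left->up, move up to (2,3)
Step 5: enter (2,3), '/' deflects up->right, move right to (2,4)
Step 6: enter (2,4), '.' pass, move right to (2,5)
Step 7: enter (2,5), '.' pass, move right to (2,6)
Step 8: enter (2,6), '.' pass, move right to (2,7)
Step 9: at (2,7) — EXIT via right edge, pos 2
Path length (cell visits): 8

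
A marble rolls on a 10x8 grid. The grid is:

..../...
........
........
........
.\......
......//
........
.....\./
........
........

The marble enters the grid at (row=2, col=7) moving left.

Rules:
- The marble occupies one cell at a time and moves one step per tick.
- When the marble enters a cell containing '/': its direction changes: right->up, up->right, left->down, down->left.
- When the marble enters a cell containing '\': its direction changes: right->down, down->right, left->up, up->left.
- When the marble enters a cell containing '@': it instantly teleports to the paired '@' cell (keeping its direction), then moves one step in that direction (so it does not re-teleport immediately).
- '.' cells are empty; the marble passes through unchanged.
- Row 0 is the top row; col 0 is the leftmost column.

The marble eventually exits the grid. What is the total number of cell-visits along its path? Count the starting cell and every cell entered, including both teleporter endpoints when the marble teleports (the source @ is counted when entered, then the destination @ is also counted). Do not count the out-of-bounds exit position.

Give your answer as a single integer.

Answer: 8

Derivation:
Step 1: enter (2,7), '.' pass, move left to (2,6)
Step 2: enter (2,6), '.' pass, move left to (2,5)
Step 3: enter (2,5), '.' pass, move left to (2,4)
Step 4: enter (2,4), '.' pass, move left to (2,3)
Step 5: enter (2,3), '.' pass, move left to (2,2)
Step 6: enter (2,2), '.' pass, move left to (2,1)
Step 7: enter (2,1), '.' pass, move left to (2,0)
Step 8: enter (2,0), '.' pass, move left to (2,-1)
Step 9: at (2,-1) — EXIT via left edge, pos 2
Path length (cell visits): 8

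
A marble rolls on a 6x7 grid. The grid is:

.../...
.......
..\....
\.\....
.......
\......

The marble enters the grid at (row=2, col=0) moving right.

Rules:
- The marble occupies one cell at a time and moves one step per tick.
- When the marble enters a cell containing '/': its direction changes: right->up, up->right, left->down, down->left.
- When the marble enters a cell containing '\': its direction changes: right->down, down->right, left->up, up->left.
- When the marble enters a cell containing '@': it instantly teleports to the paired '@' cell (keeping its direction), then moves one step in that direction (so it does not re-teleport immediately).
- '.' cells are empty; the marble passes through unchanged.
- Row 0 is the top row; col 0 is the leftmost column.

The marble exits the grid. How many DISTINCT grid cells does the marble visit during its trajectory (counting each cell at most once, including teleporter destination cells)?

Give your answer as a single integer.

Step 1: enter (2,0), '.' pass, move right to (2,1)
Step 2: enter (2,1), '.' pass, move right to (2,2)
Step 3: enter (2,2), '\' deflects right->down, move down to (3,2)
Step 4: enter (3,2), '\' deflects down->right, move right to (3,3)
Step 5: enter (3,3), '.' pass, move right to (3,4)
Step 6: enter (3,4), '.' pass, move right to (3,5)
Step 7: enter (3,5), '.' pass, move right to (3,6)
Step 8: enter (3,6), '.' pass, move right to (3,7)
Step 9: at (3,7) — EXIT via right edge, pos 3
Distinct cells visited: 8 (path length 8)

Answer: 8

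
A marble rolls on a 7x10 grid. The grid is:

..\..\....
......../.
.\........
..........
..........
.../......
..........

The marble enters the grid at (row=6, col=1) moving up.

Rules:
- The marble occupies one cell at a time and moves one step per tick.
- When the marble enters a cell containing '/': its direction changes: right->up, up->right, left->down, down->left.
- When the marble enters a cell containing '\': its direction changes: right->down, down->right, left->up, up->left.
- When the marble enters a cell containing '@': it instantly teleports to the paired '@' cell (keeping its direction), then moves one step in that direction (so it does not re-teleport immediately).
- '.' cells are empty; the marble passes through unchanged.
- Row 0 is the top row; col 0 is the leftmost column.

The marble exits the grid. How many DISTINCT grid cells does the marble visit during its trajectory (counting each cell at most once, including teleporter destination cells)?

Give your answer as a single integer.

Answer: 6

Derivation:
Step 1: enter (6,1), '.' pass, move up to (5,1)
Step 2: enter (5,1), '.' pass, move up to (4,1)
Step 3: enter (4,1), '.' pass, move up to (3,1)
Step 4: enter (3,1), '.' pass, move up to (2,1)
Step 5: enter (2,1), '\' deflects up->left, move left to (2,0)
Step 6: enter (2,0), '.' pass, move left to (2,-1)
Step 7: at (2,-1) — EXIT via left edge, pos 2
Distinct cells visited: 6 (path length 6)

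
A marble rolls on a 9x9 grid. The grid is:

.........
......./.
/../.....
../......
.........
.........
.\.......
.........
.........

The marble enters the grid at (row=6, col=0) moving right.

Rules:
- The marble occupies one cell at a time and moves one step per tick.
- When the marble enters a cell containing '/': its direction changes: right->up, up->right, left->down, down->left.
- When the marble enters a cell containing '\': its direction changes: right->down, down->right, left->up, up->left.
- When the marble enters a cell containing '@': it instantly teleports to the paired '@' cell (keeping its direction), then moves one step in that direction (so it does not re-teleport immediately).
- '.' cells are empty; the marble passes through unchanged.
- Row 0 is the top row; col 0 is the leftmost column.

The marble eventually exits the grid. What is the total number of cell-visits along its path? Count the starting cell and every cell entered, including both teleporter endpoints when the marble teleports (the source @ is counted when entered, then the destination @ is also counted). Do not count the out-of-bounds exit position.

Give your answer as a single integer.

Answer: 4

Derivation:
Step 1: enter (6,0), '.' pass, move right to (6,1)
Step 2: enter (6,1), '\' deflects right->down, move down to (7,1)
Step 3: enter (7,1), '.' pass, move down to (8,1)
Step 4: enter (8,1), '.' pass, move down to (9,1)
Step 5: at (9,1) — EXIT via bottom edge, pos 1
Path length (cell visits): 4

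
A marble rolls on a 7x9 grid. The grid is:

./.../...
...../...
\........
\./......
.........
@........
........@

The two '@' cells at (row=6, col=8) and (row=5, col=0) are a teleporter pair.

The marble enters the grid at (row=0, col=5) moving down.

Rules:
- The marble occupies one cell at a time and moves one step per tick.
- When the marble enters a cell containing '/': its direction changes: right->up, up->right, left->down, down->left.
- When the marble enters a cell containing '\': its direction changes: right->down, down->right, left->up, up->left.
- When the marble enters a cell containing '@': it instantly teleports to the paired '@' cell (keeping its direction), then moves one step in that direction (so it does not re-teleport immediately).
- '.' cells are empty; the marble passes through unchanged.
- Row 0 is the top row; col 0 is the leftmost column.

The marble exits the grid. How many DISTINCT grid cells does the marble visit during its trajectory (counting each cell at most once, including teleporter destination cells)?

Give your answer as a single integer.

Answer: 11

Derivation:
Step 1: enter (0,5), '/' deflects down->left, move left to (0,4)
Step 2: enter (0,4), '.' pass, move left to (0,3)
Step 3: enter (0,3), '.' pass, move left to (0,2)
Step 4: enter (0,2), '.' pass, move left to (0,1)
Step 5: enter (0,1), '/' deflects left->down, move down to (1,1)
Step 6: enter (1,1), '.' pass, move down to (2,1)
Step 7: enter (2,1), '.' pass, move down to (3,1)
Step 8: enter (3,1), '.' pass, move down to (4,1)
Step 9: enter (4,1), '.' pass, move down to (5,1)
Step 10: enter (5,1), '.' pass, move down to (6,1)
Step 11: enter (6,1), '.' pass, move down to (7,1)
Step 12: at (7,1) — EXIT via bottom edge, pos 1
Distinct cells visited: 11 (path length 11)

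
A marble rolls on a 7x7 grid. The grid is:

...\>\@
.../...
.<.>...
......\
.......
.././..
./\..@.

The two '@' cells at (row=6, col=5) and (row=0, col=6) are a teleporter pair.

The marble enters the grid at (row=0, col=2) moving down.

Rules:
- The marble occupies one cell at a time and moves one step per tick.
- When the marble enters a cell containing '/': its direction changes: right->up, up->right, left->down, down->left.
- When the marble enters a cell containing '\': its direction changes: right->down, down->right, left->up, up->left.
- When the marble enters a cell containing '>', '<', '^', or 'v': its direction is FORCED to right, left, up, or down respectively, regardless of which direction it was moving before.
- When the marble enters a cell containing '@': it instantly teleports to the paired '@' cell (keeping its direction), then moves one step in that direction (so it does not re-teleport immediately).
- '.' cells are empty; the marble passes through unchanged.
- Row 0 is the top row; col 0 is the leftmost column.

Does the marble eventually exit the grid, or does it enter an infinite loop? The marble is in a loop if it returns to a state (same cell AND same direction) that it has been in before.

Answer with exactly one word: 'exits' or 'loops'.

Step 1: enter (0,2), '.' pass, move down to (1,2)
Step 2: enter (1,2), '.' pass, move down to (2,2)
Step 3: enter (2,2), '.' pass, move down to (3,2)
Step 4: enter (3,2), '.' pass, move down to (4,2)
Step 5: enter (4,2), '.' pass, move down to (5,2)
Step 6: enter (5,2), '/' deflects down->left, move left to (5,1)
Step 7: enter (5,1), '.' pass, move left to (5,0)
Step 8: enter (5,0), '.' pass, move left to (5,-1)
Step 9: at (5,-1) — EXIT via left edge, pos 5

Answer: exits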